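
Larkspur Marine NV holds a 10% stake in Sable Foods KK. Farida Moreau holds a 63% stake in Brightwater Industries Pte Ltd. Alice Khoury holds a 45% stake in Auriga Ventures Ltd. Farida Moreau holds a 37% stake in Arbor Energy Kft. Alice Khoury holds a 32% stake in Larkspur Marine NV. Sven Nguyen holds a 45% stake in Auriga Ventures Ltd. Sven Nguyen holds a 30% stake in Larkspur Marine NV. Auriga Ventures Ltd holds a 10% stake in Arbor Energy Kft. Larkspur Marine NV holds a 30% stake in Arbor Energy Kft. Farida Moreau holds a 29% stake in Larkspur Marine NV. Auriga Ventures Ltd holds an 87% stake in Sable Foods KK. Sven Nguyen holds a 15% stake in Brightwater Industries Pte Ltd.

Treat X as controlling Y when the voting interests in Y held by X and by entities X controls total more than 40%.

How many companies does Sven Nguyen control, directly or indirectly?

2

Sven holds 45% of Auriga, so Sven controls Auriga.
Auriga holds 87% of Sable, so Sven controls Sable.
No other company's threshold is met.
Sven controls 2 companies.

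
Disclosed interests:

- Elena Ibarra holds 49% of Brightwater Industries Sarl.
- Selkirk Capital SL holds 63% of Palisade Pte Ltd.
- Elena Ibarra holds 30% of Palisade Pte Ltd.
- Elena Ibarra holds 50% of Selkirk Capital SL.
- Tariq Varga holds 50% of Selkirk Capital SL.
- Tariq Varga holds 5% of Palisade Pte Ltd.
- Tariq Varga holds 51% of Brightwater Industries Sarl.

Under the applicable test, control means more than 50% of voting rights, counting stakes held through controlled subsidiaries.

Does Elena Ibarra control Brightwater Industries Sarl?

Elena's largest direct stake is 50% in Selkirk, which does not meet the threshold, so Elena controls no company.
In Brightwater, Elena's side holds only 49%, not > 50%.
So Elena does not control Brightwater.

No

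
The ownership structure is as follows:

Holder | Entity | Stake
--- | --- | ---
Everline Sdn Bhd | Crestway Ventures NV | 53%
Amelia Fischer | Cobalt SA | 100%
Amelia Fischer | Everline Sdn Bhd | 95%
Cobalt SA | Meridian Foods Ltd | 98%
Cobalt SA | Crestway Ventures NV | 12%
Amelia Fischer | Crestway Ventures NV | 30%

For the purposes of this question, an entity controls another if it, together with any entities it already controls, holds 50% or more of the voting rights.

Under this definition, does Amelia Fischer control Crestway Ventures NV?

Amelia holds 100% of Cobalt, so Amelia controls Cobalt.
Amelia holds 95% of Everline, so Amelia controls Everline.
Everline and Amelia and Cobalt together hold 53% + 30% + 12% = 95% of Crestway, so Amelia controls Crestway.

Yes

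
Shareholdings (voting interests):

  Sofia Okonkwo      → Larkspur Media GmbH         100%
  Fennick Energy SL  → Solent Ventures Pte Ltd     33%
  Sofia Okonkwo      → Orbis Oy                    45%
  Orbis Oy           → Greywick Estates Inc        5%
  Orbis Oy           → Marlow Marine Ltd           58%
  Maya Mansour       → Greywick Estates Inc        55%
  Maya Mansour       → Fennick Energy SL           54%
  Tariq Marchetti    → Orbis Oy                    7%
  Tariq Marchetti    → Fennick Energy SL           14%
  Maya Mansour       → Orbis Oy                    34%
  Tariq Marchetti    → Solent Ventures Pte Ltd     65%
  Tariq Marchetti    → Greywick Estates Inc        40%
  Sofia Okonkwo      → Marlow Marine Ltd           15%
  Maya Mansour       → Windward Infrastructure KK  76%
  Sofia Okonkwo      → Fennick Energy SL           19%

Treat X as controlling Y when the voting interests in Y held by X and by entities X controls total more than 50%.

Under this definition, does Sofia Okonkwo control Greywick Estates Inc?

Sofia holds 100% of Larkspur, so Sofia controls Larkspur.
Neither Sofia nor any entity Sofia controls holds any voting interest in Greywick.
So Sofia does not control Greywick.

No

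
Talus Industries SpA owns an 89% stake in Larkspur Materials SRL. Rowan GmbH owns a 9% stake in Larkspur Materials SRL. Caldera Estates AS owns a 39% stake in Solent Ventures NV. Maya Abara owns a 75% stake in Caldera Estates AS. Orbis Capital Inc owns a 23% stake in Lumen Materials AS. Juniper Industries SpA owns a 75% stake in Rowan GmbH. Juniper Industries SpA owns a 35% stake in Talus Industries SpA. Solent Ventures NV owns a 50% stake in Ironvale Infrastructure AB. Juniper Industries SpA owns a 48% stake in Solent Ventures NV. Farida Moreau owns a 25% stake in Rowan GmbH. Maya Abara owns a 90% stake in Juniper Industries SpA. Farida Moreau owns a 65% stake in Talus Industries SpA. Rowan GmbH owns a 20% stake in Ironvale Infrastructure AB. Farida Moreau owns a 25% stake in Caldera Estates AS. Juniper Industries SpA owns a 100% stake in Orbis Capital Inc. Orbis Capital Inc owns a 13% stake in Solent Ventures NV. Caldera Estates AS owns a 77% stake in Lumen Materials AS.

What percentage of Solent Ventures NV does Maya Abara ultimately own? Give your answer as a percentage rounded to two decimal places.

Maya reaches Solent along 3 paths.
Via Juniper: 90% × 48% = 43.2%.
Via Caldera: 75% × 39% = 29.25%.
Via Juniper → Orbis: 90% × 100% × 13% = 11.7%.
Total: 43.2% + 29.25% + 11.7% = 84.15%.

84.15%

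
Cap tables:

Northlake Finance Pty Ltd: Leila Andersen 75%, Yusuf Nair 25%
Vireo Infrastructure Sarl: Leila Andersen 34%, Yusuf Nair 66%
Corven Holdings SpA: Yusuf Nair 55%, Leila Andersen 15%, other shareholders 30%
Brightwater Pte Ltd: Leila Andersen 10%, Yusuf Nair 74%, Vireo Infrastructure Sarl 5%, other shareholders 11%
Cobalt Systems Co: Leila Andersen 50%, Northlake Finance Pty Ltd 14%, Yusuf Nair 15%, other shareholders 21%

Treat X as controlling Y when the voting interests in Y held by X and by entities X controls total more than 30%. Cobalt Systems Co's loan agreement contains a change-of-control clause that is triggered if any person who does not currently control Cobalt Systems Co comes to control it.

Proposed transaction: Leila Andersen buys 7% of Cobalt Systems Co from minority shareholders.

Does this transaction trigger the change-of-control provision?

No

The purchase changes only Leila's holdings, so Leila is the only person who could newly come to control Cobalt.
Leila holds 75% of Northlake, so Leila controls Northlake.
Leila and Northlake together hold 50% + 14% = 64% of Cobalt, so Leila controls Cobalt.
So Leila already controls Cobalt before the transaction.
After the purchase, Leila's direct stake in Cobalt rises to 50% + 7% = 57%.
Leila controlled Cobalt already, so this is not a new person acquiring control; every other person's position is unchanged or reduced.
No new person acquires control, so the clause is not triggered.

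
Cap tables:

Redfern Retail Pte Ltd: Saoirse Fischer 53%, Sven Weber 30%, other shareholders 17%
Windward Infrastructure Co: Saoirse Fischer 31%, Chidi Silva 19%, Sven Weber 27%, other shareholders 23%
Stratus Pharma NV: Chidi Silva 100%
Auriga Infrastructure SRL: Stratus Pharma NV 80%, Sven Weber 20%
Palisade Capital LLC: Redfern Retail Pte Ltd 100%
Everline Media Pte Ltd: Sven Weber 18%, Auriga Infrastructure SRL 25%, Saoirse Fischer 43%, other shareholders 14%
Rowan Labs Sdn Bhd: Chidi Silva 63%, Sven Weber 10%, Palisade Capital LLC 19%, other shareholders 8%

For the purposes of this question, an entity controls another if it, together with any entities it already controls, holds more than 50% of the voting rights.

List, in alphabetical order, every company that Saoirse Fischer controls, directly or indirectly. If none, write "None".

Saoirse holds 53% of Redfern, so Saoirse controls Redfern.
Redfern holds 100% of Palisade, so Saoirse controls Palisade.
No other company's threshold is met.

Palisade Capital LLC, Redfern Retail Pte Ltd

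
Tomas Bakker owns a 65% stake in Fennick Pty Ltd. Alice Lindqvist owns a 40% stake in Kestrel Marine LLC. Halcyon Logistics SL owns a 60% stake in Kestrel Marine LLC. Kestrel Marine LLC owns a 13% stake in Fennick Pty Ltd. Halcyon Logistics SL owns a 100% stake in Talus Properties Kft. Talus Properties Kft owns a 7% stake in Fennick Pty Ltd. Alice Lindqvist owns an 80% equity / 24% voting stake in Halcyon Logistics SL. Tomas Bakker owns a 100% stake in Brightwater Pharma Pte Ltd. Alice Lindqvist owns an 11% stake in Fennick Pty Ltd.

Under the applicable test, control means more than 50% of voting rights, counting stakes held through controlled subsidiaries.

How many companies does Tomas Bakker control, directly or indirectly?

2

Tomas holds 65% of Fennick, so Tomas controls Fennick.
Tomas holds 100% of Brightwater, so Tomas controls Brightwater.
No other company's threshold is met.
Tomas controls 2 companies.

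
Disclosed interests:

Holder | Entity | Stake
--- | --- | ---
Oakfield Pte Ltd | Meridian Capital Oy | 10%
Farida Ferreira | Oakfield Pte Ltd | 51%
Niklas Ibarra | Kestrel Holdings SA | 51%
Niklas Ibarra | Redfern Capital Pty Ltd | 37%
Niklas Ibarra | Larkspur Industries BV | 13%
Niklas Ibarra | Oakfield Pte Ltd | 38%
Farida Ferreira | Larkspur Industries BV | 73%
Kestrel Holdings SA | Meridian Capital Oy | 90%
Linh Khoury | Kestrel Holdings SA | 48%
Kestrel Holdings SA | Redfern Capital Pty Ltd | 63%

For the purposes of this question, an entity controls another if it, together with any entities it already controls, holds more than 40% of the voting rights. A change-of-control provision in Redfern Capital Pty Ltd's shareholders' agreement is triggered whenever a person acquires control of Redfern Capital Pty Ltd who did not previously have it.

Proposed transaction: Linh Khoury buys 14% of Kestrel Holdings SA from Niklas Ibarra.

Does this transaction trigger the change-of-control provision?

No

The purchase adds only to Linh's holdings (Niklas's stake shrinks), so Linh is the only person who could newly come to control Redfern.
Linh holds 48% of Kestrel, so Linh controls Kestrel.
Kestrel holds 63% of Redfern, so Linh controls Redfern.
So Linh already controls Redfern before the transaction.
After the purchase, Linh's direct stake in Kestrel rises to 48% + 14% = 62%, and Niklas's stake falls to 37%.
Linh controlled Redfern already, so this is not a new person acquiring control; every other person's position is unchanged or reduced.
No new person acquires control, so the clause is not triggered.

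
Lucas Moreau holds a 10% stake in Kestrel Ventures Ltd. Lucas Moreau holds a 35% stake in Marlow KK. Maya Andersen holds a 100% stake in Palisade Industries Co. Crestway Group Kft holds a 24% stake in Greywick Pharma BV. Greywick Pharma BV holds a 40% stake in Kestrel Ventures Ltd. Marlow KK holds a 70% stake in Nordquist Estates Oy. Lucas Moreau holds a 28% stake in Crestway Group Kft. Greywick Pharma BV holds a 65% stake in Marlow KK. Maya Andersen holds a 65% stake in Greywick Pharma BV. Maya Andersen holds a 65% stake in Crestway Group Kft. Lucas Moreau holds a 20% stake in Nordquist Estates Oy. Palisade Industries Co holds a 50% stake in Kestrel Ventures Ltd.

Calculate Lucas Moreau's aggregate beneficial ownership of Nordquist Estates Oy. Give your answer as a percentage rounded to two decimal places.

47.56%

Lucas reaches Nordquist along 3 paths.
Via Crestway → Greywick → Marlow: 28% × 24% × 65% × 70% = 3.0576%.
Via Marlow: 35% × 70% = 24.5%.
Direct stake: 20% = 20%.
Total: 3.0576% + 24.5% + 20% = 47.5576%.
Rounded: 47.56%.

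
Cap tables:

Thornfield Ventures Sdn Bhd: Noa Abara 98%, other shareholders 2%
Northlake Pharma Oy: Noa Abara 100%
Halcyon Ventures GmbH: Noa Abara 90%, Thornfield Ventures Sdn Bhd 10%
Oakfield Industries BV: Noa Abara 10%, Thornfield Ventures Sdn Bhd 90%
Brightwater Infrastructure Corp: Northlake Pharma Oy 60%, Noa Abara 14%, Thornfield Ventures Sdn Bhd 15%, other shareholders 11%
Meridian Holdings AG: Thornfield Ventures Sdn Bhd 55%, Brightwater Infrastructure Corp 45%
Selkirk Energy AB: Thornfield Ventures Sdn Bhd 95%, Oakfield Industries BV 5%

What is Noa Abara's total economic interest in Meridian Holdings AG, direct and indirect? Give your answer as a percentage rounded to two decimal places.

93.82%

Noa reaches Meridian along 4 paths.
Via Thornfield: 98% × 55% = 53.9%.
Via Northlake → Brightwater: 100% × 60% × 45% = 27%.
Via Brightwater: 14% × 45% = 6.3%.
Via Thornfield → Brightwater: 98% × 15% × 45% = 6.615%.
Total: 53.9% + 27% + 6.3% + 6.615% = 93.815%.
Rounded: 93.82%.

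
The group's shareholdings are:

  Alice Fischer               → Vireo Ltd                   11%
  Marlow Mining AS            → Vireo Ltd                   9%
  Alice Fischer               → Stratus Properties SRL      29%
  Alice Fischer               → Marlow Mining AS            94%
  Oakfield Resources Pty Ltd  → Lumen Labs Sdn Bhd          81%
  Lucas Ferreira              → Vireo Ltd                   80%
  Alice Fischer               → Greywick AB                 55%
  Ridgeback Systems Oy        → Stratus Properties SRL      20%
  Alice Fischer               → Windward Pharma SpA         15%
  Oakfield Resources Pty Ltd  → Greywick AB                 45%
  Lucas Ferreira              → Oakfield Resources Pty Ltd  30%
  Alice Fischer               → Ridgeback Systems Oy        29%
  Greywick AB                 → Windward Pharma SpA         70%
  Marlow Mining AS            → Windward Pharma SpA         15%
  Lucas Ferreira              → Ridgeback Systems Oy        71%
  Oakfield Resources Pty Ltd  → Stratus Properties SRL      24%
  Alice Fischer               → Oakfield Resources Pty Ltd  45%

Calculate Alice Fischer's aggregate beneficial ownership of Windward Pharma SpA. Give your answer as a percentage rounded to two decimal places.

81.78%

Alice reaches Windward along 4 paths.
Via Marlow: 94% × 15% = 14.1%.
Via Greywick: 55% × 70% = 38.5%.
Via Oakfield → Greywick: 45% × 45% × 70% = 14.175%.
Direct stake: 15% = 15%.
Total: 14.1% + 38.5% + 14.175% + 15% = 81.775%.
Rounded: 81.78%.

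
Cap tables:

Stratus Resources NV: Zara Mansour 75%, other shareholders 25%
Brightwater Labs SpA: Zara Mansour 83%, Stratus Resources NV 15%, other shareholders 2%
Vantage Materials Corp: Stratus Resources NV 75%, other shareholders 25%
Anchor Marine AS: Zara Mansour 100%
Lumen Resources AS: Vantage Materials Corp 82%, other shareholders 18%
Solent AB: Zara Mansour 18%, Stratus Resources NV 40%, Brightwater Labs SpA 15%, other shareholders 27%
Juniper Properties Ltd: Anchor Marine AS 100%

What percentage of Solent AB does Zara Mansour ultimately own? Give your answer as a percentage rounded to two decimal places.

Zara reaches Solent along 4 paths.
Direct stake: 18% = 18%.
Via Stratus: 75% × 40% = 30%.
Via Brightwater: 83% × 15% = 12.45%.
Via Stratus → Brightwater: 75% × 15% × 15% = 1.6875%.
Total: 18% + 30% + 12.45% + 1.6875% = 62.1375%.
Rounded: 62.14%.

62.14%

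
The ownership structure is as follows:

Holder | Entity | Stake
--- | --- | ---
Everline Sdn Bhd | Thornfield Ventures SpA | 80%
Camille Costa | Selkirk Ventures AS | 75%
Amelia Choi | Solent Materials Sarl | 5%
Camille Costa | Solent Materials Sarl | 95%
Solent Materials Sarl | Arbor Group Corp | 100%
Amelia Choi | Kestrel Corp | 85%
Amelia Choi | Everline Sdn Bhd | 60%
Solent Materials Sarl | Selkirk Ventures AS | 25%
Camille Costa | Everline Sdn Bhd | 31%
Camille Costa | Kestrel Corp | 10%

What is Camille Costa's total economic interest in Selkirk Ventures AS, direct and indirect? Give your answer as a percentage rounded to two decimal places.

98.75%

Camille reaches Selkirk along 2 paths.
Direct stake: 75% = 75%.
Via Solent: 95% × 25% = 23.75%.
Total: 75% + 23.75% = 98.75%.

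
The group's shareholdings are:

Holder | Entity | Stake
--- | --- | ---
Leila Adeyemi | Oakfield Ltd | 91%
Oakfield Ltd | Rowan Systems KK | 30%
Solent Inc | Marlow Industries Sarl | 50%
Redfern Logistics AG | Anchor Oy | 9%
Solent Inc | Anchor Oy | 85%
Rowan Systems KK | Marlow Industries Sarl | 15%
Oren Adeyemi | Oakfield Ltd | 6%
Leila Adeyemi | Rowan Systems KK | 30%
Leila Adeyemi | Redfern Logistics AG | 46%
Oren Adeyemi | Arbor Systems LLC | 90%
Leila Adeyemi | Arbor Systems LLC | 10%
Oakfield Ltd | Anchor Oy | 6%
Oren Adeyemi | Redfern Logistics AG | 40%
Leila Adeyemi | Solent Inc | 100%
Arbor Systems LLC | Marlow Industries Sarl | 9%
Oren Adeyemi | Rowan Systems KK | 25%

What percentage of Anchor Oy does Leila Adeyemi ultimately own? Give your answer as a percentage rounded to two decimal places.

94.60%

Leila reaches Anchor along 3 paths.
Via Solent: 100% × 85% = 85%.
Via Oakfield: 91% × 6% = 5.46%.
Via Redfern: 46% × 9% = 4.14%.
Total: 85% + 5.46% + 4.14% = 94.6%.
Rounded: 94.60%.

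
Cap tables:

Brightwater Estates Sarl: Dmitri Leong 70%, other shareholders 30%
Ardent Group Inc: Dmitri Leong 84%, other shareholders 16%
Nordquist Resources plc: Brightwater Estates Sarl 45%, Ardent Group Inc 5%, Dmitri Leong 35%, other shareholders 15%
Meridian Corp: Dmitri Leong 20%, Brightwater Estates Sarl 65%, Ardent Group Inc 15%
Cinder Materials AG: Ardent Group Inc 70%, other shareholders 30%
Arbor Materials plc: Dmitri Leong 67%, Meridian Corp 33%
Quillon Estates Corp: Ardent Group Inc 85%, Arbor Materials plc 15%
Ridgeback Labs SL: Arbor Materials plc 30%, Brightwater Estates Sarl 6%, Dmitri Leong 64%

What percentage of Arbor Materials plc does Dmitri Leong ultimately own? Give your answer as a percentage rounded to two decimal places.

92.77%

Dmitri reaches Arbor along 4 paths.
Direct stake: 67% = 67%.
Via Meridian: 20% × 33% = 6.6%.
Via Brightwater → Meridian: 70% × 65% × 33% = 15.015%.
Via Ardent → Meridian: 84% × 15% × 33% = 4.158%.
Total: 67% + 6.6% + 15.015% + 4.158% = 92.773%.
Rounded: 92.77%.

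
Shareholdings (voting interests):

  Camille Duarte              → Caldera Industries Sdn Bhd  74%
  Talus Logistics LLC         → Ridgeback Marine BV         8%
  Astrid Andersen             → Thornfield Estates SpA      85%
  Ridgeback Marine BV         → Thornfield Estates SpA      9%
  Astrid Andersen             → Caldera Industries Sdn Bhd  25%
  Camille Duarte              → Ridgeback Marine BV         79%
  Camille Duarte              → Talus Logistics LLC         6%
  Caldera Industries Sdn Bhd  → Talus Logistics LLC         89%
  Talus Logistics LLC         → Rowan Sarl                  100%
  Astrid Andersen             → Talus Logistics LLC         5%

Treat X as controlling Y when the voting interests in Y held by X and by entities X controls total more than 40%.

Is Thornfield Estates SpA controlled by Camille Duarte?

Camille holds 74% of Caldera, so Camille controls Caldera.
Camille and Caldera together hold 6% + 89% = 95% of Talus, so Camille controls Talus.
Talus and Camille together hold 8% + 79% = 87% of Ridgeback, so Camille controls Ridgeback.
Talus holds 100% of Rowan, so Camille controls Rowan.
In Thornfield, Camille's side holds only 9%, not > 40%.
So Camille does not control Thornfield.

No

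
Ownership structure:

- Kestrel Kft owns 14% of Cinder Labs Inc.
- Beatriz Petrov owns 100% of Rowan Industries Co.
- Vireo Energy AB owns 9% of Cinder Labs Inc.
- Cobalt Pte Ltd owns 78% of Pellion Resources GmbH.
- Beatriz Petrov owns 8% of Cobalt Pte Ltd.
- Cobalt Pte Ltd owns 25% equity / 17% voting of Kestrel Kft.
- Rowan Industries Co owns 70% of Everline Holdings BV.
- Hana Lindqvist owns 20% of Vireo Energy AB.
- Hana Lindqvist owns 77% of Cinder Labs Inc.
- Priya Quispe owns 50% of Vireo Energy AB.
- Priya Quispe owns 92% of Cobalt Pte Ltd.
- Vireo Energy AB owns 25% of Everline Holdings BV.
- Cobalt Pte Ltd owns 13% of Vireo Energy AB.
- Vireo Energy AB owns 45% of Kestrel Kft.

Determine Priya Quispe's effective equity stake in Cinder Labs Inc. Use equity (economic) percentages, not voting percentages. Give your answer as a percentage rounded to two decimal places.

Priya reaches Cinder along 5 paths.
Via Cobalt → Vireo: 92% × 13% × 9% = 1.0764%.
Via Vireo: 50% × 9% = 4.5%.
Via Cobalt → Kestrel: 92% × 25% × 14% = 3.22%.
Via Cobalt → Vireo → Kestrel: 92% × 13% × 45% × 14% = 0.75348%.
Via Vireo → Kestrel: 50% × 45% × 14% = 3.15%.
Total: 1.0764% + 4.5% + 3.22% + 0.75348% + 3.15% = 12.69988%.
Rounded: 12.70%.

12.70%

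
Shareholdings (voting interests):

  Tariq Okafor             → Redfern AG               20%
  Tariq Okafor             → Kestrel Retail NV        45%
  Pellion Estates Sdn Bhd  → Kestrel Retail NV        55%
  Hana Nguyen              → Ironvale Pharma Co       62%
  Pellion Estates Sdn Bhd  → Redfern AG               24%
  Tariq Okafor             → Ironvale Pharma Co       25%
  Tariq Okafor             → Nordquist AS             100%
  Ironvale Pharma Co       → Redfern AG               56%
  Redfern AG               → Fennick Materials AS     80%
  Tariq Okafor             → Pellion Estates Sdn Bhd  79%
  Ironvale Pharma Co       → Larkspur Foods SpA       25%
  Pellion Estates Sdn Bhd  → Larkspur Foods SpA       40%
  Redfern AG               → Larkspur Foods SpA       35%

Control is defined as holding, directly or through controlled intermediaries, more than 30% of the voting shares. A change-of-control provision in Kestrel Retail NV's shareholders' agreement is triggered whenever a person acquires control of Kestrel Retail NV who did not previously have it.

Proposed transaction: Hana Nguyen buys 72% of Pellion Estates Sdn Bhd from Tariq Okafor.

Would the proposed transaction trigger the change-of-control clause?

Yes

The purchase adds only to Hana's holdings (Tariq's stake shrinks), so Hana is the only person who could newly come to control Kestrel.
Hana holds 62% of Ironvale, so Hana controls Ironvale.
Ironvale holds 56% of Redfern, so Hana controls Redfern.
Ironvale and Redfern together hold 25% + 35% = 60% of Larkspur, so Hana controls Larkspur.
Redfern holds 80% of Fennick, so Hana controls Fennick.
Neither Hana nor any entity Hana controls holds any voting interest in Kestrel.
So before the transaction, Hana does not control Kestrel.
After the purchase, Hana holds 72% of Pellion directly, and Tariq's stake falls to 7%.
Hana holds 72% of Pellion, so Hana controls Pellion.
Pellion holds 55% of Kestrel, so Hana controls Kestrel.
Hana did not control Kestrel before and does after, so the clause is triggered.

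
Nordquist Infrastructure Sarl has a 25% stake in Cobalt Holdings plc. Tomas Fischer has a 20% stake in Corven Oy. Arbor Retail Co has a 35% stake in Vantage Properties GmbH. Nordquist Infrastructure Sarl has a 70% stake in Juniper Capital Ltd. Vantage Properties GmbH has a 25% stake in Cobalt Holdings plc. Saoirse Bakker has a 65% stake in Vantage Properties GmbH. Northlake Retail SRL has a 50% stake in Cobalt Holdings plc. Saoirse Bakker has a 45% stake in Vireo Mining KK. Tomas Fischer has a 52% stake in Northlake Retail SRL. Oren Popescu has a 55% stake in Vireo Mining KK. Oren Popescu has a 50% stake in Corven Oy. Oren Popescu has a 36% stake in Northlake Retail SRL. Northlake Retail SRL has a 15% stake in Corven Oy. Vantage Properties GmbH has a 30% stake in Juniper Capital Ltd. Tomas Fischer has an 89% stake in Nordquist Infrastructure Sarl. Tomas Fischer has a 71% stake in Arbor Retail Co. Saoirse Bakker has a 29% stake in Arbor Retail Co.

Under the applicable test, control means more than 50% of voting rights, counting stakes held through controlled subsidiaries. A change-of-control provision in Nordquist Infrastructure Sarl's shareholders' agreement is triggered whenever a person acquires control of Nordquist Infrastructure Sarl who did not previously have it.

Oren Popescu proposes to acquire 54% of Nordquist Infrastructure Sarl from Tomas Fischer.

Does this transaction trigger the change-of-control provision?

The purchase adds only to Oren's holdings (Tomas's stake shrinks), so Oren is the only person who could newly come to control Nordquist.
Oren holds 55% of Vireo, so Oren controls Vireo.
Neither Oren nor any entity Oren controls holds any voting interest in Nordquist.
So before the transaction, Oren does not control Nordquist.
After the purchase, Oren holds 54% of Nordquist directly, and Tomas's stake falls to 35%.
Oren holds 54% of Nordquist, so Oren controls Nordquist.
Oren did not control Nordquist before and does after, so the clause is triggered.

Yes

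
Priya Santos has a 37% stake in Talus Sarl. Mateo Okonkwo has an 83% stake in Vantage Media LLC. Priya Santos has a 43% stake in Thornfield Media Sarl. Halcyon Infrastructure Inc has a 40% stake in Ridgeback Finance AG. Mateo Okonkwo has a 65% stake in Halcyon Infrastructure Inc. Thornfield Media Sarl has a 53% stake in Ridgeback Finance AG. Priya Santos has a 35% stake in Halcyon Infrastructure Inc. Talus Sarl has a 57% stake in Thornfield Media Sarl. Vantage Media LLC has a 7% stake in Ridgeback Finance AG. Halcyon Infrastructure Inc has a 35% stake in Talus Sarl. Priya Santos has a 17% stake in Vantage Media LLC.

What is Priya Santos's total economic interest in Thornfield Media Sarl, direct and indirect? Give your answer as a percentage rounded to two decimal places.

71.07%

Priya reaches Thornfield along 3 paths.
Direct stake: 43% = 43%.
Via Talus: 37% × 57% = 21.09%.
Via Halcyon → Talus: 35% × 35% × 57% = 6.9825%.
Total: 43% + 21.09% + 6.9825% = 71.0725%.
Rounded: 71.07%.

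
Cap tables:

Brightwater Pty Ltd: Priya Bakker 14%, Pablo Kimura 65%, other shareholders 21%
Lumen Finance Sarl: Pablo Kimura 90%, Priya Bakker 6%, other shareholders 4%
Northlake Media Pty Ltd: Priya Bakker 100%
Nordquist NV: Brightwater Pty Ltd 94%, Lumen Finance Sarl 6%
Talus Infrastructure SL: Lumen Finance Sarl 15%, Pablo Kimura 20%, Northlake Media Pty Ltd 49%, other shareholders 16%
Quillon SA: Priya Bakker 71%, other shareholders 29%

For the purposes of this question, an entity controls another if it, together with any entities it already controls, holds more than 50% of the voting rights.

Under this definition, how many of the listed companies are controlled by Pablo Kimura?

Pablo holds 65% of Brightwater, so Pablo controls Brightwater.
Pablo holds 90% of Lumen, so Pablo controls Lumen.
Brightwater and Lumen together hold 94% + 6% = 100% of Nordquist, so Pablo controls Nordquist.
No other company's threshold is met.
Pablo controls 3 companies.

3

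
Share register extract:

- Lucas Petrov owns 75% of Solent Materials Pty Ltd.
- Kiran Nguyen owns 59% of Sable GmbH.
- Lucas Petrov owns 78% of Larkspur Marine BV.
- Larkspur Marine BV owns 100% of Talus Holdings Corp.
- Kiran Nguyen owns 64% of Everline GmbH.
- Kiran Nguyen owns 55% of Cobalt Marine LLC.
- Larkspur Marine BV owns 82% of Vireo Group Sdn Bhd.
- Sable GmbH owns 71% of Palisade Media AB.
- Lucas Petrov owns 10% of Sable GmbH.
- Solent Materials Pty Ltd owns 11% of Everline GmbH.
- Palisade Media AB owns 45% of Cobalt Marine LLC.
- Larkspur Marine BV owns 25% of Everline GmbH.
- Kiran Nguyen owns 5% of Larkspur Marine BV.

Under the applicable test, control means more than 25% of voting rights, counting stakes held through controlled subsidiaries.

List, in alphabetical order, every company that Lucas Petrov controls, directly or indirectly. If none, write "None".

Everline GmbH, Larkspur Marine BV, Solent Materials Pty Ltd, Talus Holdings Corp, Vireo Group Sdn Bhd

Lucas holds 78% of Larkspur, so Lucas controls Larkspur.
Lucas holds 75% of Solent, so Lucas controls Solent.
Larkspur holds 100% of Talus, so Lucas controls Talus.
Solent and Larkspur together hold 11% + 25% = 36% of Everline, so Lucas controls Everline.
Larkspur holds 82% of Vireo, so Lucas controls Vireo.
No other company's threshold is met.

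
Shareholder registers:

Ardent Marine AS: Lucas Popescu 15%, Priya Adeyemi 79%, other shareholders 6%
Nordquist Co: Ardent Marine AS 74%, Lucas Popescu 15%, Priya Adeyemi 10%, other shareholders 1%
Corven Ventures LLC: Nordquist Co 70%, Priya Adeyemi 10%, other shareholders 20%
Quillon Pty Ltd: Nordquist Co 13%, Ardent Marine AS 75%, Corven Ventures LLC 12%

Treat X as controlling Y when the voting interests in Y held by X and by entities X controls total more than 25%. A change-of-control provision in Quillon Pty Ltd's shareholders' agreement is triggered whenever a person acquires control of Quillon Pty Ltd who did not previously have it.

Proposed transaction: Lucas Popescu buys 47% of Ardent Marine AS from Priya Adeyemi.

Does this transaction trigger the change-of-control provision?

Yes

The purchase adds only to Lucas's holdings (Priya's stake shrinks), so Lucas is the only person who could newly come to control Quillon.
Lucas's largest direct stake is 15% in Ardent, which does not meet the threshold, so Lucas controls no company.
Neither Lucas nor any entity Lucas controls holds any voting interest in Quillon.
So before the transaction, Lucas does not control Quillon.
After the purchase, Lucas's direct stake in Ardent rises to 15% + 47% = 62%, and Priya's stake falls to 32%.
Lucas holds 62% of Ardent, so Lucas controls Ardent.
Ardent and Lucas together hold 74% + 15% = 89% of Nordquist, so Lucas controls Nordquist.
Nordquist holds 70% of Corven, so Lucas controls Corven.
Nordquist and Ardent and Corven together hold 13% + 75% + 12% = 100% of Quillon, so Lucas controls Quillon.
Lucas did not control Quillon before and does after, so the clause is triggered.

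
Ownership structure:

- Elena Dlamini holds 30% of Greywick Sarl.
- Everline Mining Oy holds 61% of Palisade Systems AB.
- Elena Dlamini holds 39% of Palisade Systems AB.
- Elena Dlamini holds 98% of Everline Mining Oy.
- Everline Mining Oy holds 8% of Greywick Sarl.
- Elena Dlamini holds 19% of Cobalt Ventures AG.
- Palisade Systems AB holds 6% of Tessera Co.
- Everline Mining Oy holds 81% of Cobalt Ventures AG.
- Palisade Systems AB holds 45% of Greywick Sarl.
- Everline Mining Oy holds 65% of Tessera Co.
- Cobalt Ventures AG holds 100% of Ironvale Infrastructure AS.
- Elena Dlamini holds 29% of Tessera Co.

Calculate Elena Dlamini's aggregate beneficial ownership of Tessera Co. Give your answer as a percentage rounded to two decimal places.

98.63%

Elena reaches Tessera along 4 paths.
Via Everline: 98% × 65% = 63.7%.
Direct stake: 29% = 29%.
Via Palisade: 39% × 6% = 2.34%.
Via Everline → Palisade: 98% × 61% × 6% = 3.5868%.
Total: 63.7% + 29% + 2.34% + 3.5868% = 98.6268%.
Rounded: 98.63%.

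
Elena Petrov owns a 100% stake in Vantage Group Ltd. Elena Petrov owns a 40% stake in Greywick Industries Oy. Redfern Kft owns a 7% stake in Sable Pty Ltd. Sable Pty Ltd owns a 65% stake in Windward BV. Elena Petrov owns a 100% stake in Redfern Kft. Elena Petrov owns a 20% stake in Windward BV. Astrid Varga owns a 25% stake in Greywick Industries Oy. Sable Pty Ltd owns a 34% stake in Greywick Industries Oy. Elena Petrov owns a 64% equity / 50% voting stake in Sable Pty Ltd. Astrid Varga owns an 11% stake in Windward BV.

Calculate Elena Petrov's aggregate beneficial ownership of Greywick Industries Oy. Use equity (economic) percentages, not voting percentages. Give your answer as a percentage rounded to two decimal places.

64.14%

Elena reaches Greywick along 3 paths.
Direct stake: 40% = 40%.
Via Redfern → Sable: 100% × 7% × 34% = 2.38%.
Via Sable: 64% × 34% = 21.76%.
Total: 40% + 2.38% + 21.76% = 64.14%.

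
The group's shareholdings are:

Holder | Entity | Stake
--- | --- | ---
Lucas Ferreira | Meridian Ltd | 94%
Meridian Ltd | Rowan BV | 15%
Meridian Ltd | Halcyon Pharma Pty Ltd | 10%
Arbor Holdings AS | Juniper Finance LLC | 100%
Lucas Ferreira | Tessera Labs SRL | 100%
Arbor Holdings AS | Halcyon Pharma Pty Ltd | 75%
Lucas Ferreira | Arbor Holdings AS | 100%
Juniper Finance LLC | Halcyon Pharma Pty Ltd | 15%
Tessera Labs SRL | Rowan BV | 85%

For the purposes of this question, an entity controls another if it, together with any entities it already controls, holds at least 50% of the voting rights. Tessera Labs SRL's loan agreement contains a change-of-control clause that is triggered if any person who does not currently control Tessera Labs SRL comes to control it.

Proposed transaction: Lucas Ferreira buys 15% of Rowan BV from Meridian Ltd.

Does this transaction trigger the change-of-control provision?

No

The purchase adds only to Lucas's holdings (Meridian's stake shrinks), so Lucas is the only person who could newly come to control Tessera.
Lucas holds 100% of Tessera, so Lucas controls Tessera.
So Lucas already controls Tessera before the transaction.
After the purchase, Lucas holds 15% of Rowan directly, and Meridian's stake falls to 0%.
Lucas controlled Tessera already, so this is not a new person acquiring control; every other person's position is unchanged or reduced.
No new person acquires control, so the clause is not triggered.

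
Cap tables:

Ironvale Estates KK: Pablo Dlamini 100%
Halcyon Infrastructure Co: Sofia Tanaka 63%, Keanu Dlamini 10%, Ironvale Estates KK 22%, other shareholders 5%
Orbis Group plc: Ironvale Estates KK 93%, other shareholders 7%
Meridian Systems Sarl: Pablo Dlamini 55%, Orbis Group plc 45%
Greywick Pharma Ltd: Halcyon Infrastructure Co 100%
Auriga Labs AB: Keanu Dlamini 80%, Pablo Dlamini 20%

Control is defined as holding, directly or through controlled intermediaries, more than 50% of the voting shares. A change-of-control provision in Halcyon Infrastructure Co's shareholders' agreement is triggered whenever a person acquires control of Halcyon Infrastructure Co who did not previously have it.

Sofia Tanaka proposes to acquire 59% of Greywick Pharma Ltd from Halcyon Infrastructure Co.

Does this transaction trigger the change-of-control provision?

No

The purchase adds only to Sofia's holdings (Halcyon's stake shrinks), so Sofia is the only person who could newly come to control Halcyon.
Sofia holds 63% of Halcyon, so Sofia controls Halcyon.
So Sofia already controls Halcyon before the transaction.
After the purchase, Sofia holds 59% of Greywick directly, and Halcyon's stake falls to 41%.
Sofia controlled Halcyon already, so this is not a new person acquiring control; every other person's position is unchanged or reduced.
No new person acquires control, so the clause is not triggered.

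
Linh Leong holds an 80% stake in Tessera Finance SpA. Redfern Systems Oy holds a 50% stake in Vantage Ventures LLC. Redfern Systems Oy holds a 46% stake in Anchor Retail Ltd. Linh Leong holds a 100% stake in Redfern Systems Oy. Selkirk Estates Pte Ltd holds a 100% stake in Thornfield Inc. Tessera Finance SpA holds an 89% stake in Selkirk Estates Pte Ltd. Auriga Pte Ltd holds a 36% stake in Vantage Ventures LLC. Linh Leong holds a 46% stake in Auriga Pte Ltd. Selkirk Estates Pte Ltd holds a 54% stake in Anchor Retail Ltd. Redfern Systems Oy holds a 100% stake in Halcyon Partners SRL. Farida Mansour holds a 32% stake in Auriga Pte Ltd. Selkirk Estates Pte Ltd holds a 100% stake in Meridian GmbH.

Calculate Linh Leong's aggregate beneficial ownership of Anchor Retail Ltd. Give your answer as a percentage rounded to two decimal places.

Linh reaches Anchor along 2 paths.
Via Tessera → Selkirk: 80% × 89% × 54% = 38.448%.
Via Redfern: 100% × 46% = 46%.
Total: 38.448% + 46% = 84.448%.
Rounded: 84.45%.

84.45%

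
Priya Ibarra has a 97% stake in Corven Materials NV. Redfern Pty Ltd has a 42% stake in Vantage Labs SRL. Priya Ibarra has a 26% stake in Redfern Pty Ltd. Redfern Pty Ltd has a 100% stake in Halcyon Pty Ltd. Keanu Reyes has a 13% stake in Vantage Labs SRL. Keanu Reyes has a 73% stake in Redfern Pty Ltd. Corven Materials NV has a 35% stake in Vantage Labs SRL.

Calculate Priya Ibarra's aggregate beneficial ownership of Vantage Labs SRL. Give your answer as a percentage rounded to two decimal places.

Priya reaches Vantage along 2 paths.
Via Redfern: 26% × 42% = 10.92%.
Via Corven: 97% × 35% = 33.95%.
Total: 10.92% + 33.95% = 44.87%.

44.87%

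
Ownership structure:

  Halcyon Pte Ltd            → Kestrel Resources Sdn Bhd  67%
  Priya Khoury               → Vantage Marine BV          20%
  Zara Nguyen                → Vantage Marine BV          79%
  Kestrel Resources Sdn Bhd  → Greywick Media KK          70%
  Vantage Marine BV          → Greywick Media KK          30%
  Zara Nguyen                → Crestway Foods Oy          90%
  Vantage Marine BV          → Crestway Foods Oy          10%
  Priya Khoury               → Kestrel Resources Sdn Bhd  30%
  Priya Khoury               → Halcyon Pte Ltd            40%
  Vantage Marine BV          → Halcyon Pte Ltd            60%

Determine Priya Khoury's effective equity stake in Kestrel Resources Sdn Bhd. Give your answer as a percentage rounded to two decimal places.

Priya reaches Kestrel along 3 paths.
Direct stake: 30% = 30%.
Via Halcyon: 40% × 67% = 26.8%.
Via Vantage → Halcyon: 20% × 60% × 67% = 8.04%.
Total: 30% + 26.8% + 8.04% = 64.84%.

64.84%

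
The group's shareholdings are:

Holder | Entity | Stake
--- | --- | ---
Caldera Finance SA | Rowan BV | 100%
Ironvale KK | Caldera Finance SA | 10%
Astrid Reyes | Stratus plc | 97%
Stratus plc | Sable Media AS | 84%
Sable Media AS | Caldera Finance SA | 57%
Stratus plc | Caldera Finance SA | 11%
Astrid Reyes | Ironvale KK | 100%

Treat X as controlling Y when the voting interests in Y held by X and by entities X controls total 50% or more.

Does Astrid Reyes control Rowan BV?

Yes

Astrid holds 97% of Stratus, so Astrid controls Stratus.
Stratus holds 84% of Sable, so Astrid controls Sable.
Astrid holds 100% of Ironvale, so Astrid controls Ironvale.
Ironvale and Stratus and Sable together hold 10% + 11% + 57% = 78% of Caldera, so Astrid controls Caldera.
Caldera holds 100% of Rowan, so Astrid controls Rowan.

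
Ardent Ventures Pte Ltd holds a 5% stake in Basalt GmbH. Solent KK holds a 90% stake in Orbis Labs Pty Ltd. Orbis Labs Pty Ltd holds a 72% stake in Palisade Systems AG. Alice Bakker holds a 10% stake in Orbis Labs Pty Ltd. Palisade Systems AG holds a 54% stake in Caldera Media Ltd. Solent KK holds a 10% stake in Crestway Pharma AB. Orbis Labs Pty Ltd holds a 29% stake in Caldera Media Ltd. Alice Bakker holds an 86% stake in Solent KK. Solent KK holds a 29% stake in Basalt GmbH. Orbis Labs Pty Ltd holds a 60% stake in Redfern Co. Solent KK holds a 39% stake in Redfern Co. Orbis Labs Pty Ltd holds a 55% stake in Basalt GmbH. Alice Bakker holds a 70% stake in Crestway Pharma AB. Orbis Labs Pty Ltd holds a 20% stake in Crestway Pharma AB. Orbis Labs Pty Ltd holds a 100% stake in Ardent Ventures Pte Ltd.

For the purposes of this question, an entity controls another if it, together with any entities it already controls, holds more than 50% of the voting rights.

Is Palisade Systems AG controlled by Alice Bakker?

Yes

Alice holds 86% of Solent, so Alice controls Solent.
Alice and Solent together hold 10% + 90% = 100% of Orbis, so Alice controls Orbis.
Orbis holds 72% of Palisade, so Alice controls Palisade.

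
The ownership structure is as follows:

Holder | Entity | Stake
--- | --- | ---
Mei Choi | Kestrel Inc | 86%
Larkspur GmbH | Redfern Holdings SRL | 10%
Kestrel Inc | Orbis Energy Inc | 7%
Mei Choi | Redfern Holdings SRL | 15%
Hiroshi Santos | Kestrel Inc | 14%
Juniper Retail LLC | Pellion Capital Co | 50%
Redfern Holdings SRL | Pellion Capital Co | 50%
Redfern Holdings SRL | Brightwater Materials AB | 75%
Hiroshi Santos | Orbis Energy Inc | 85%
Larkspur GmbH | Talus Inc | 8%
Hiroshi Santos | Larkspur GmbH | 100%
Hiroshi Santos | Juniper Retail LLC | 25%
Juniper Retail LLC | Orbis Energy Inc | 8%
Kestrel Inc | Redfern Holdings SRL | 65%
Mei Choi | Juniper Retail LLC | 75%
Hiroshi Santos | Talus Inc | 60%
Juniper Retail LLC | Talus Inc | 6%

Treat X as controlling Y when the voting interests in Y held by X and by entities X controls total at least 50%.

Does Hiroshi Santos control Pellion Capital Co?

No

Hiroshi holds 100% of Larkspur, so Hiroshi controls Larkspur.
Larkspur and Hiroshi together hold 8% + 60% = 68% of Talus, so Hiroshi controls Talus.
Hiroshi holds 85% of Orbis, so Hiroshi controls Orbis.
Neither Hiroshi nor any entity Hiroshi controls holds any voting interest in Pellion.
So Hiroshi does not control Pellion.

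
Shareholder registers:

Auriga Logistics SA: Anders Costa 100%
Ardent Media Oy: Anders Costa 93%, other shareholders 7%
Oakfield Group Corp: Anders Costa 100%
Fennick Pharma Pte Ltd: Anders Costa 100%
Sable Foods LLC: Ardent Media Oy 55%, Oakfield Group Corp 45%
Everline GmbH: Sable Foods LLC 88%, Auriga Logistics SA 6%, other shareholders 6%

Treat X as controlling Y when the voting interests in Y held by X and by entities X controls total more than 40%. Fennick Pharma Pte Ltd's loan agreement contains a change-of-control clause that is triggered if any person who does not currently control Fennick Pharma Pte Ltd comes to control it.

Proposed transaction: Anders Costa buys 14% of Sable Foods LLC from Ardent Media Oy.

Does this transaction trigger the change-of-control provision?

The purchase adds only to Anders's holdings (Ardent's stake shrinks), so Anders is the only person who could newly come to control Fennick.
Anders holds 100% of Fennick, so Anders controls Fennick.
So Anders already controls Fennick before the transaction.
After the purchase, Anders holds 14% of Sable directly, and Ardent's stake falls to 41%.
Anders controlled Fennick already, so this is not a new person acquiring control; every other person's position is unchanged or reduced.
No new person acquires control, so the clause is not triggered.

No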